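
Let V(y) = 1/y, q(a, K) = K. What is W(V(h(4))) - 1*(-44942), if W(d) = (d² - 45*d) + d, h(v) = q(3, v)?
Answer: 718897/16 ≈ 44931.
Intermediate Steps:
h(v) = v
W(d) = d² - 44*d
W(V(h(4))) - 1*(-44942) = (-44 + 1/4)/4 - 1*(-44942) = (-44 + ¼)/4 + 44942 = (¼)*(-175/4) + 44942 = -175/16 + 44942 = 718897/16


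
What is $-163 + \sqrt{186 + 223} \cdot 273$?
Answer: $-163 + 273 \sqrt{409} \approx 5358.1$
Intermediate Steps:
$-163 + \sqrt{186 + 223} \cdot 273 = -163 + \sqrt{409} \cdot 273 = -163 + 273 \sqrt{409}$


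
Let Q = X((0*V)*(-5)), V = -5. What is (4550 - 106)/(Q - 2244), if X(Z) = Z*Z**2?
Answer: -101/51 ≈ -1.9804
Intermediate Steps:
X(Z) = Z**3
Q = 0 (Q = ((0*(-5))*(-5))**3 = (0*(-5))**3 = 0**3 = 0)
(4550 - 106)/(Q - 2244) = (4550 - 106)/(0 - 2244) = 4444/(-2244) = 4444*(-1/2244) = -101/51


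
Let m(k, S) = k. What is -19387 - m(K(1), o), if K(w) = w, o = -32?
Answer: -19388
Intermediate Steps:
-19387 - m(K(1), o) = -19387 - 1*1 = -19387 - 1 = -19388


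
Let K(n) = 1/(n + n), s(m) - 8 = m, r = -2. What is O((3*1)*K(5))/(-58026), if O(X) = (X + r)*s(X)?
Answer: 1411/5802600 ≈ 0.00024317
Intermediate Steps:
s(m) = 8 + m
K(n) = 1/(2*n)
O(X) = (-2 + X)*(8 + X) (O(X) = (X - 2)*(8 + X) = (-2 + X)*(8 + X))
O((3*1)*K(5))/(-58026) = ((-2 + (3*1)*((½)/5))*(8 + (3*1)*((½)/5)))/(-58026) = ((-2 + 3*((½)*(⅕)))*(8 + 3*((½)*(⅕))))*(-1/58026) = ((-2 + 3*(⅒))*(8 + 3*(⅒)))*(-1/58026) = ((-2 + 3/10)*(8 + 3/10))*(-1/58026) = -17/10*83/10*(-1/58026) = -1411/100*(-1/58026) = 1411/5802600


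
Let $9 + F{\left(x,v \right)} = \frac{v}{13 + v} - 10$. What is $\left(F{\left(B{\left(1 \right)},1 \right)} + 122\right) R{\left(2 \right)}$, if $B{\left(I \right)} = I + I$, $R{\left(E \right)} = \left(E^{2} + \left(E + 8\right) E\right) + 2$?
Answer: $\frac{18759}{7} \approx 2679.9$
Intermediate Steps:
$R{\left(E \right)} = 2 + E^{2} + E \left(8 + E\right)$ ($R{\left(E \right)} = \left(E^{2} + \left(8 + E\right) E\right) + 2 = \left(E^{2} + E \left(8 + E\right)\right) + 2 = 2 + E^{2} + E \left(8 + E\right)$)
$B{\left(I \right)} = 2 I$
$F{\left(x,v \right)} = -19 + \frac{v}{13 + v}$ ($F{\left(x,v \right)} = -9 + \left(\frac{v}{13 + v} - 10\right) = -9 + \left(-10 + \frac{v}{13 + v}\right) = -19 + \frac{v}{13 + v}$)
$\left(F{\left(B{\left(1 \right)},1 \right)} + 122\right) R{\left(2 \right)} = \left(\frac{-247 - 18}{13 + 1} + 122\right) \left(2 + 2 \cdot 2^{2} + 8 \cdot 2\right) = \left(\frac{-247 - 18}{14} + 122\right) \left(2 + 2 \cdot 4 + 16\right) = \left(\frac{1}{14} \left(-265\right) + 122\right) \left(2 + 8 + 16\right) = \left(- \frac{265}{14} + 122\right) 26 = \frac{1443}{14} \cdot 26 = \frac{18759}{7}$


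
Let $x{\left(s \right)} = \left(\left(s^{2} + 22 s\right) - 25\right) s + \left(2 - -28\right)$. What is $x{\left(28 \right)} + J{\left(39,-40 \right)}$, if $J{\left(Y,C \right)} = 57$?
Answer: $38587$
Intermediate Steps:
$x{\left(s \right)} = 30 + s \left(-25 + s^{2} + 22 s\right)$ ($x{\left(s \right)} = \left(-25 + s^{2} + 22 s\right) s + \left(2 + 28\right) = s \left(-25 + s^{2} + 22 s\right) + 30 = 30 + s \left(-25 + s^{2} + 22 s\right)$)
$x{\left(28 \right)} + J{\left(39,-40 \right)} = \left(30 + 28^{3} - 700 + 22 \cdot 28^{2}\right) + 57 = \left(30 + 21952 - 700 + 22 \cdot 784\right) + 57 = \left(30 + 21952 - 700 + 17248\right) + 57 = 38530 + 57 = 38587$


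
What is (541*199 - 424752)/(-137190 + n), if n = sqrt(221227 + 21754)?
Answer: 2558940510/1107109007 + 317093*sqrt(242981)/18820853119 ≈ 2.3197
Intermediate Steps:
n = sqrt(242981) ≈ 492.93
(541*199 - 424752)/(-137190 + n) = (541*199 - 424752)/(-137190 + sqrt(242981)) = (107659 - 424752)/(-137190 + sqrt(242981)) = -317093/(-137190 + sqrt(242981))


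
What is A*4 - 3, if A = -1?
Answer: -7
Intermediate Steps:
A*4 - 3 = -1*4 - 3 = -4 - 3 = -7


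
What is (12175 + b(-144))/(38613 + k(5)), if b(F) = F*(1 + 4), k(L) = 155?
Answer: 11455/38768 ≈ 0.29548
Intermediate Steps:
b(F) = 5*F (b(F) = F*5 = 5*F)
(12175 + b(-144))/(38613 + k(5)) = (12175 + 5*(-144))/(38613 + 155) = (12175 - 720)/38768 = 11455*(1/38768) = 11455/38768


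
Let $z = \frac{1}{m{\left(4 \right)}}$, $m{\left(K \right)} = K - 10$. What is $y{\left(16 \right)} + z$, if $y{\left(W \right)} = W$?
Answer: $\frac{95}{6} \approx 15.833$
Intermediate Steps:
$m{\left(K \right)} = -10 + K$
$z = - \frac{1}{6}$ ($z = \frac{1}{-10 + 4} = \frac{1}{-6} = - \frac{1}{6} \approx -0.16667$)
$y{\left(16 \right)} + z = 16 - \frac{1}{6} = \frac{95}{6}$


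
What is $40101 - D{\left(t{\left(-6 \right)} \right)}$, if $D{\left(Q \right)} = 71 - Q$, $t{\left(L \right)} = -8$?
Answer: $40022$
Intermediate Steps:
$40101 - D{\left(t{\left(-6 \right)} \right)} = 40101 - \left(71 - -8\right) = 40101 - \left(71 + 8\right) = 40101 - 79 = 40022$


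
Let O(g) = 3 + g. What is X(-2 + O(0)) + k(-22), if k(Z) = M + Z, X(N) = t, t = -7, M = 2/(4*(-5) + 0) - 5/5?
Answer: -301/10 ≈ -30.100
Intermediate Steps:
M = -11/10 (M = 2/(-20 + 0) - 5*1/5 = 2/(-20) - 1 = 2*(-1/20) - 1 = -1/10 - 1 = -11/10 ≈ -1.1000)
X(N) = -7
k(Z) = -11/10 + Z
X(-2 + O(0)) + k(-22) = -7 + (-11/10 - 22) = -7 - 231/10 = -301/10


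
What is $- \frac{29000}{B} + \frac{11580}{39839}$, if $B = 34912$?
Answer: $- \frac{93881255}{173857396} \approx -0.53999$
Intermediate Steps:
$- \frac{29000}{B} + \frac{11580}{39839} = - \frac{29000}{34912} + \frac{11580}{39839} = \left(-29000\right) \frac{1}{34912} + 11580 \cdot \frac{1}{39839} = - \frac{3625}{4364} + \frac{11580}{39839} = - \frac{93881255}{173857396}$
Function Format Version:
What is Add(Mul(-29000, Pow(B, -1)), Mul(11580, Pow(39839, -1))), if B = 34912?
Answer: Rational(-93881255, 173857396) ≈ -0.53999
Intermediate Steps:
Add(Mul(-29000, Pow(B, -1)), Mul(11580, Pow(39839, -1))) = Add(Mul(-29000, Pow(34912, -1)), Mul(11580, Pow(39839, -1))) = Add(Mul(-29000, Rational(1, 34912)), Mul(11580, Rational(1, 39839))) = Add(Rational(-3625, 4364), Rational(11580, 39839)) = Rational(-93881255, 173857396)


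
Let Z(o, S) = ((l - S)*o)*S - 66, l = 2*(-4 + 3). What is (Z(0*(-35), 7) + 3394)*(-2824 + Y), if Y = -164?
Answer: -9944064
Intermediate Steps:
l = -2 (l = 2*(-1) = -2)
Z(o, S) = -66 + S*o*(-2 - S) (Z(o, S) = ((-2 - S)*o)*S - 66 = (o*(-2 - S))*S - 66 = S*o*(-2 - S) - 66 = -66 + S*o*(-2 - S))
(Z(0*(-35), 7) + 3394)*(-2824 + Y) = ((-66 - 1*0*(-35)*7² - 2*7*0*(-35)) + 3394)*(-2824 - 164) = ((-66 - 1*0*49 - 2*7*0) + 3394)*(-2988) = ((-66 + 0 + 0) + 3394)*(-2988) = (-66 + 3394)*(-2988) = 3328*(-2988) = -9944064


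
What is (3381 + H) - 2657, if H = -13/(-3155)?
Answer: 2284233/3155 ≈ 724.00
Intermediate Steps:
H = 13/3155 (H = -13*(-1/3155) = 13/3155 ≈ 0.0041204)
(3381 + H) - 2657 = (3381 + 13/3155) - 2657 = 10667068/3155 - 2657 = 2284233/3155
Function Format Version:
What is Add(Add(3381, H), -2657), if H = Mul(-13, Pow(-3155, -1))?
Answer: Rational(2284233, 3155) ≈ 724.00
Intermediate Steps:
H = Rational(13, 3155) (H = Mul(-13, Rational(-1, 3155)) = Rational(13, 3155) ≈ 0.0041204)
Add(Add(3381, H), -2657) = Add(Add(3381, Rational(13, 3155)), -2657) = Add(Rational(10667068, 3155), -2657) = Rational(2284233, 3155)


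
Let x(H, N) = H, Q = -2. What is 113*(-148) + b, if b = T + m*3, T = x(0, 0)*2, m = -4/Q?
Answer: -16718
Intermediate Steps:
m = 2 (m = -4/(-2) = -4*(-1/2) = 2)
T = 0 (T = 0*2 = 0)
b = 6 (b = 0 + 2*3 = 0 + 6 = 6)
113*(-148) + b = 113*(-148) + 6 = -16724 + 6 = -16718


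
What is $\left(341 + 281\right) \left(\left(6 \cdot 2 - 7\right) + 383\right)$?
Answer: $241336$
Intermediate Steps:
$\left(341 + 281\right) \left(\left(6 \cdot 2 - 7\right) + 383\right) = 622 \left(\left(12 - 7\right) + 383\right) = 622 \left(5 + 383\right) = 622 \cdot 388 = 241336$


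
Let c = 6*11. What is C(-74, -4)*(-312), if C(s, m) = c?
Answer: -20592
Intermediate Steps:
c = 66
C(s, m) = 66
C(-74, -4)*(-312) = 66*(-312) = -20592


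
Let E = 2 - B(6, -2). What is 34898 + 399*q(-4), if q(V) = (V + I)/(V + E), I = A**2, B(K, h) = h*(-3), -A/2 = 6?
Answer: 55831/2 ≈ 27916.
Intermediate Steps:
A = -12 (A = -2*6 = -12)
B(K, h) = -3*h
I = 144 (I = (-12)**2 = 144)
E = -4 (E = 2 - (-3)*(-2) = 2 - 1*6 = 2 - 6 = -4)
q(V) = (144 + V)/(-4 + V) (q(V) = (V + 144)/(V - 4) = (144 + V)/(-4 + V))
34898 + 399*q(-4) = 34898 + 399*((144 - 4)/(-4 - 4)) = 34898 + 399*(140/(-8)) = 34898 + 399*(-1/8*140) = 34898 + 399*(-35/2) = 34898 - 13965/2 = 55831/2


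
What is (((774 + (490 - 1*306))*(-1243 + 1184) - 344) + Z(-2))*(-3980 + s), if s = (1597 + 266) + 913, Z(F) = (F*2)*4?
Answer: 68485928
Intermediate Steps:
Z(F) = 8*F (Z(F) = (2*F)*4 = 8*F)
s = 2776 (s = 1863 + 913 = 2776)
(((774 + (490 - 1*306))*(-1243 + 1184) - 344) + Z(-2))*(-3980 + s) = (((774 + (490 - 1*306))*(-1243 + 1184) - 344) + 8*(-2))*(-3980 + 2776) = (((774 + (490 - 306))*(-59) - 344) - 16)*(-1204) = (((774 + 184)*(-59) - 344) - 16)*(-1204) = ((958*(-59) - 344) - 16)*(-1204) = ((-56522 - 344) - 16)*(-1204) = (-56866 - 16)*(-1204) = -56882*(-1204) = 68485928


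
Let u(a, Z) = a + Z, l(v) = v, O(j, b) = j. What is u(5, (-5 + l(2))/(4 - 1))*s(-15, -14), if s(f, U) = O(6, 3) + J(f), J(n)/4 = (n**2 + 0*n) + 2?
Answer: 3656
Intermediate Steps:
J(n) = 8 + 4*n**2 (J(n) = 4*((n**2 + 0*n) + 2) = 4*((n**2 + 0) + 2) = 4*(n**2 + 2) = 4*(2 + n**2) = 8 + 4*n**2)
s(f, U) = 14 + 4*f**2 (s(f, U) = 6 + (8 + 4*f**2) = 14 + 4*f**2)
u(a, Z) = Z + a
u(5, (-5 + l(2))/(4 - 1))*s(-15, -14) = ((-5 + 2)/(4 - 1) + 5)*(14 + 4*(-15)**2) = (-3/3 + 5)*(14 + 4*225) = (-3*1/3 + 5)*(14 + 900) = (-1 + 5)*914 = 4*914 = 3656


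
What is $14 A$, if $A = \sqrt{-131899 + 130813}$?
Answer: $14 i \sqrt{1086} \approx 461.36 i$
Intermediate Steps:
$A = i \sqrt{1086}$ ($A = \sqrt{-1086} = i \sqrt{1086} \approx 32.955 i$)
$14 A = 14 i \sqrt{1086}$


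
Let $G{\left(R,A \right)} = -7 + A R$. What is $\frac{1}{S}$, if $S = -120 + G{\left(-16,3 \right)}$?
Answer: $- \frac{1}{175} \approx -0.0057143$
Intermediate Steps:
$S = -175$ ($S = -120 + \left(-7 + 3 \left(-16\right)\right) = -120 - 55 = -175$)
$\frac{1}{S} = \frac{1}{-175} = - \frac{1}{175}$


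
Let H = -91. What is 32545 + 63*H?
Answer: 26812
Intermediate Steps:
32545 + 63*H = 32545 + 63*(-91) = 32545 - 5733 = 26812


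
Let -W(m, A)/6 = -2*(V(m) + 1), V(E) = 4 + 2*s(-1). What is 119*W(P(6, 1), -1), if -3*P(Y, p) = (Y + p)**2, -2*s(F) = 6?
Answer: -1428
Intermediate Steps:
s(F) = -3 (s(F) = -1/2*6 = -3)
P(Y, p) = -(Y + p)**2/3
V(E) = -2 (V(E) = 4 + 2*(-3) = 4 - 6 = -2)
W(m, A) = -12 (W(m, A) = -(-12)*(-2 + 1) = -(-12)*(-1) = -6*2 = -12)
119*W(P(6, 1), -1) = 119*(-12) = -1428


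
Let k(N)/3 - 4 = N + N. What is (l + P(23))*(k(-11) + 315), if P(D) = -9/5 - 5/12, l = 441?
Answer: 2290449/20 ≈ 1.1452e+5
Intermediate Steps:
k(N) = 12 + 6*N (k(N) = 12 + 3*(N + N) = 12 + 3*(2*N) = 12 + 6*N)
P(D) = -133/60 (P(D) = -9*⅕ - 5*1/12 = -9/5 - 5/12 = -133/60)
(l + P(23))*(k(-11) + 315) = (441 - 133/60)*((12 + 6*(-11)) + 315) = 26327*((12 - 66) + 315)/60 = 26327*(-54 + 315)/60 = (26327/60)*261 = 2290449/20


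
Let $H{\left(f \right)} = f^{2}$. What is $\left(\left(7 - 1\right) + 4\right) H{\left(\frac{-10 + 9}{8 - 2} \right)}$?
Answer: $\frac{5}{18} \approx 0.27778$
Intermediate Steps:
$\left(\left(7 - 1\right) + 4\right) H{\left(\frac{-10 + 9}{8 - 2} \right)} = \left(\left(7 - 1\right) + 4\right) \left(\frac{-10 + 9}{8 - 2}\right)^{2} = \left(6 + 4\right) \left(- \frac{1}{6}\right)^{2} = 10 \left(\left(-1\right) \frac{1}{6}\right)^{2} = 10 \left(- \frac{1}{6}\right)^{2} = 10 \cdot \frac{1}{36} = \frac{5}{18}$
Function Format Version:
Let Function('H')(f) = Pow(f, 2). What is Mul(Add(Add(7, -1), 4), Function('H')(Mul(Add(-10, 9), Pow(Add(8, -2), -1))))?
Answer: Rational(5, 18) ≈ 0.27778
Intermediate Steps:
Mul(Add(Add(7, -1), 4), Function('H')(Mul(Add(-10, 9), Pow(Add(8, -2), -1)))) = Mul(Add(Add(7, -1), 4), Pow(Mul(Add(-10, 9), Pow(Add(8, -2), -1)), 2)) = Mul(Add(6, 4), Pow(Mul(-1, Pow(6, -1)), 2)) = Mul(10, Pow(Mul(-1, Rational(1, 6)), 2)) = Mul(10, Pow(Rational(-1, 6), 2)) = Mul(10, Rational(1, 36)) = Rational(5, 18)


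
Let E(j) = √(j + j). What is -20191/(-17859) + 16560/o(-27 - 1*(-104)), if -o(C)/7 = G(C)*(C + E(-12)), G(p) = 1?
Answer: -526289/17859 + 33120*I*√6/41671 ≈ -29.469 + 1.9468*I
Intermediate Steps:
E(j) = √2*√j (E(j) = √(2*j) = √2*√j)
o(C) = -7*C - 14*I*√6 (o(C) = -7*(C + √2*√(-12)) = -7*(C + √2*(2*I*√3)) = -7*(C + 2*I*√6) = -7*C - 14*I*√6)
-20191/(-17859) + 16560/o(-27 - 1*(-104)) = -20191/(-17859) + 16560/(-7*(-27 - 1*(-104)) - 14*I*√6) = -20191*(-1/17859) + 16560/(-7*(-27 + 104) - 14*I*√6) = 20191/17859 + 16560/(-7*77 - 14*I*√6) = 20191/17859 + 16560/(-539 - 14*I*√6)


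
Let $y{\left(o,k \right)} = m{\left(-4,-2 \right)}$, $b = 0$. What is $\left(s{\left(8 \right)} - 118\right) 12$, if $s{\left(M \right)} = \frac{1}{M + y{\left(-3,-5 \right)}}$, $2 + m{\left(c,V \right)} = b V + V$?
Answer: $-1413$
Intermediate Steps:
$m{\left(c,V \right)} = -2 + V$ ($m{\left(c,V \right)} = -2 + \left(0 V + V\right) = -2 + \left(0 + V\right) = -2 + V$)
$y{\left(o,k \right)} = -4$ ($y{\left(o,k \right)} = -2 - 2 = -4$)
$s{\left(M \right)} = \frac{1}{-4 + M}$ ($s{\left(M \right)} = \frac{1}{M - 4} = \frac{1}{-4 + M}$)
$\left(s{\left(8 \right)} - 118\right) 12 = \left(\frac{1}{-4 + 8} - 118\right) 12 = \left(\frac{1}{4} - 118\right) 12 = \left(- \frac{471}{4}\right) 12 = -1413$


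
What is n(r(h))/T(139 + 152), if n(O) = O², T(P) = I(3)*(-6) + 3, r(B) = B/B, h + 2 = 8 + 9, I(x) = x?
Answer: -1/15 ≈ -0.066667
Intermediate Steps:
h = 15 (h = -2 + (8 + 9) = -2 + 17 = 15)
r(B) = 1
T(P) = -15 (T(P) = 3*(-6) + 3 = -18 + 3 = -15)
n(r(h))/T(139 + 152) = 1²/(-15) = 1*(-1/15) = -1/15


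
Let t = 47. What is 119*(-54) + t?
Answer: -6379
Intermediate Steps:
119*(-54) + t = 119*(-54) + 47 = -6426 + 47 = -6379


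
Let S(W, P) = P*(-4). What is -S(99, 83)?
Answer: 332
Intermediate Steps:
S(W, P) = -4*P
-S(99, 83) = -(-4)*83 = -1*(-332) = 332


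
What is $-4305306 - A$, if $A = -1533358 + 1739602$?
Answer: $-4511550$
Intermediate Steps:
$A = 206244$
$-4305306 - A = -4305306 - 206244 = -4511550$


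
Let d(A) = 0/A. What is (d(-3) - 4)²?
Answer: 16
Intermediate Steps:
d(A) = 0
(d(-3) - 4)² = (0 - 4)² = (-4)² = 16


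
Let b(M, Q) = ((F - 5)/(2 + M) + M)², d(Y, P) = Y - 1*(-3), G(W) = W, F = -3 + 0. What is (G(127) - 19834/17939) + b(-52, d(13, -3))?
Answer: 31542143299/11211875 ≈ 2813.3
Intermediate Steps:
F = -3
d(Y, P) = 3 + Y (d(Y, P) = Y + 3 = 3 + Y)
b(M, Q) = (M - 8/(2 + M))² (b(M, Q) = ((-3 - 5)/(2 + M) + M)² = (-8/(2 + M) + M)² = (M - 8/(2 + M))²)
(G(127) - 19834/17939) + b(-52, d(13, -3)) = (127 - 19834/17939) + (-8 + (-52)² + 2*(-52))²/(2 - 52)² = (127 - 19834*1/17939) + (-8 + 2704 - 104)²/(-50)² = (127 - 19834/17939) + (1/2500)*2592² = 2258419/17939 + (1/2500)*6718464 = 2258419/17939 + 1679616/625 = 31542143299/11211875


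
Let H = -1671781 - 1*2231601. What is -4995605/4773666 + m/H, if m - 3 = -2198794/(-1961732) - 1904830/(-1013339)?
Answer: -9690902568929399673131375/9260352679160999588150244 ≈ -1.0465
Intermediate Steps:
H = -3903382 (H = -1671781 - 2231601 = -3903382)
m = 5964294154085/993949771574 (m = 3 + (-2198794/(-1961732) - 1904830/(-1013339)) = 3 + (-2198794*(-1/1961732) - 1904830*(-1/1013339)) = 3 + (1099397/980866 + 1904830/1013339) = 3 + 2982444839363/993949771574 = 5964294154085/993949771574 ≈ 6.0006)
-4995605/4773666 + m/H = -4995605/4773666 + (5964294154085/993949771574)/(-3903382) = -4995605*1/4773666 + (5964294154085/993949771574)*(-1/3903382) = -4995605/4773666 - 5964294154085/3879765647266063268 = -9690902568929399673131375/9260352679160999588150244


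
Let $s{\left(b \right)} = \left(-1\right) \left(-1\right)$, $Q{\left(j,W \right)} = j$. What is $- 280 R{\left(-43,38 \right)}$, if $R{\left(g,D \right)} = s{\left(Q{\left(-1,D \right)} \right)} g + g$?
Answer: $24080$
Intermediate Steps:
$s{\left(b \right)} = 1$
$R{\left(g,D \right)} = 2 g$ ($R{\left(g,D \right)} = 1 g + g = g + g = 2 g$)
$- 280 R{\left(-43,38 \right)} = - 280 \cdot 2 \left(-43\right) = \left(-280\right) \left(-86\right) = 24080$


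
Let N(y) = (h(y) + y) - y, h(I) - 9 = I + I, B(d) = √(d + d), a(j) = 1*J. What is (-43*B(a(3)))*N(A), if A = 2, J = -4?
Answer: -1118*I*√2 ≈ -1581.1*I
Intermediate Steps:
a(j) = -4 (a(j) = 1*(-4) = -4)
B(d) = √2*√d (B(d) = √(2*d) = √2*√d)
h(I) = 9 + 2*I (h(I) = 9 + (I + I) = 9 + 2*I)
N(y) = 9 + 2*y (N(y) = ((9 + 2*y) + y) - y = (9 + 3*y) - y = 9 + 2*y)
(-43*B(a(3)))*N(A) = (-43*√2*√(-4))*(9 + 2*2) = (-43*√2*2*I)*(9 + 4) = -86*I*√2*13 = -1118*I*√2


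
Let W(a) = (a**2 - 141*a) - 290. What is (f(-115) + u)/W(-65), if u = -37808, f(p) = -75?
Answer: -37883/13100 ≈ -2.8918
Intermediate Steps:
W(a) = -290 + a**2 - 141*a
(f(-115) + u)/W(-65) = (-75 - 37808)/(-290 + (-65)**2 - 141*(-65)) = -37883/(-290 + 4225 + 9165) = -37883/13100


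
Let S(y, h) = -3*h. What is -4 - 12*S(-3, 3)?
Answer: 104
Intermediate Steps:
-4 - 12*S(-3, 3) = -4 - (-36)*3 = -4 - 12*(-9) = -4 + 108 = 104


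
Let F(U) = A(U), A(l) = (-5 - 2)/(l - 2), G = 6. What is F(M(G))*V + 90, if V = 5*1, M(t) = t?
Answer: 325/4 ≈ 81.250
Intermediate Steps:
A(l) = -7/(-2 + l)
V = 5
F(U) = -7/(-2 + U)
F(M(G))*V + 90 = -7/(-2 + 6)*5 + 90 = -7/4*5 + 90 = -35/4 + 90 = 325/4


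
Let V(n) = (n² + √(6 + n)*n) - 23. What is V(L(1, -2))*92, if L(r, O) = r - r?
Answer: -2116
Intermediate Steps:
L(r, O) = 0
V(n) = -23 + n² + n*√(6 + n) (V(n) = (n² + n*√(6 + n)) - 23 = -23 + n² + n*√(6 + n))
V(L(1, -2))*92 = (-23 + 0² + 0*√(6 + 0))*92 = (-23 + 0 + 0*√6)*92 = (-23 + 0 + 0)*92 = -23*92 = -2116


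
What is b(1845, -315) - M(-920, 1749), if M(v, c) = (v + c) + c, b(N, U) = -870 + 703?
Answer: -2745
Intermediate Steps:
b(N, U) = -167
M(v, c) = v + 2*c (M(v, c) = (c + v) + c = v + 2*c)
b(1845, -315) - M(-920, 1749) = -167 - (-920 + 2*1749) = -167 - (-920 + 3498) = -167 - 1*2578 = -167 - 2578 = -2745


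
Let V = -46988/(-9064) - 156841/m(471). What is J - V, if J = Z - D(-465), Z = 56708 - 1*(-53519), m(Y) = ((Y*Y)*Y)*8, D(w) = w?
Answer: 104828292941249153/947071174104 ≈ 1.1069e+5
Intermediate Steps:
m(Y) = 8*Y³ (m(Y) = (Y²*Y)*8 = Y³*8 = 8*Y³)
Z = 110227 (Z = 56708 + 53519 = 110227)
J = 110692 (J = 110227 - 1*(-465) = 110227 + 465 = 110692)
V = 4909462670815/947071174104 (V = -46988/(-9064) - 156841/(8*471³) = -46988*(-1/9064) - 156841/(8*104487111) = 11747/2266 - 156841/835896888 = 4909462670815/947071174104 ≈ 5.1838)
J - V = 110692 - 1*4909462670815/947071174104 = 110692 - 4909462670815/947071174104 = 104828292941249153/947071174104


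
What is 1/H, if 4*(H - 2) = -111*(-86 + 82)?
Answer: 1/113 ≈ 0.0088496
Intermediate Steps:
H = 113 (H = 2 + (-111*(-86 + 82))/4 = 2 + (-111*(-4))/4 = 2 + (¼)*444 = 2 + 111 = 113)
1/H = 1/113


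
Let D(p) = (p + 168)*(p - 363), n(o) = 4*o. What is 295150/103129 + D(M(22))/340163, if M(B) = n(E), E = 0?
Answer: 94109890514/35080670027 ≈ 2.6827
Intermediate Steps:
M(B) = 0 (M(B) = 4*0 = 0)
D(p) = (-363 + p)*(168 + p) (D(p) = (168 + p)*(-363 + p) = (-363 + p)*(168 + p))
295150/103129 + D(M(22))/340163 = 295150/103129 + (-60984 + 0**2 - 195*0)/340163 = 295150*(1/103129) + (-60984 + 0 + 0)*(1/340163) = 295150/103129 - 60984*1/340163 = 295150/103129 - 60984/340163 = 94109890514/35080670027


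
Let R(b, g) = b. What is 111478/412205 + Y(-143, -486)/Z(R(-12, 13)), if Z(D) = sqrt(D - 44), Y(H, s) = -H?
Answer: 111478/412205 - 143*I*sqrt(14)/28 ≈ 0.27044 - 19.109*I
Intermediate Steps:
Z(D) = sqrt(-44 + D)
111478/412205 + Y(-143, -486)/Z(R(-12, 13)) = 111478/412205 + (-1*(-143))/(sqrt(-44 - 12)) = 111478*(1/412205) + 143/(sqrt(-56)) = 111478/412205 + 143/((2*I*sqrt(14))) = 111478/412205 + 143*(-I*sqrt(14)/28) = 111478/412205 - 143*I*sqrt(14)/28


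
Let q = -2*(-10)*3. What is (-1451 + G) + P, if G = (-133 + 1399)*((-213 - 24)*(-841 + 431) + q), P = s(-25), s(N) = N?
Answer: 123091704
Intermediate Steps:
q = 60 (q = 20*3 = 60)
P = -25
G = 123093180 (G = (-133 + 1399)*((-213 - 24)*(-841 + 431) + 60) = 1266*(-237*(-410) + 60) = 1266*(97170 + 60) = 1266*97230 = 123093180)
(-1451 + G) + P = (-1451 + 123093180) - 25 = 123091729 - 25 = 123091704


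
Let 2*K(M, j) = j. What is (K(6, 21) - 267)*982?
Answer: -251883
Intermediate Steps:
K(M, j) = j/2
(K(6, 21) - 267)*982 = ((½)*21 - 267)*982 = (21/2 - 267)*982 = -513/2*982 = -251883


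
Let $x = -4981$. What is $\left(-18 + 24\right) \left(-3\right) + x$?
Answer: $-4999$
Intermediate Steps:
$\left(-18 + 24\right) \left(-3\right) + x = \left(-18 + 24\right) \left(-3\right) - 4981 = 6 \left(-3\right) - 4981 = -18 - 4981 = -4999$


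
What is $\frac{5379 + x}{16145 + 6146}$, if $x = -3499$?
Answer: $\frac{1880}{22291} \approx 0.084339$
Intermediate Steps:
$\frac{5379 + x}{16145 + 6146} = \frac{5379 - 3499}{16145 + 6146} = \frac{1880}{22291}$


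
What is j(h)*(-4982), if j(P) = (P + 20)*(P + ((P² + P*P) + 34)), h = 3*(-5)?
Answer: -11682790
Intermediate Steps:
h = -15
j(P) = (20 + P)*(34 + P + 2*P²) (j(P) = (20 + P)*(P + ((P² + P²) + 34)) = (20 + P)*(P + (2*P² + 34)) = (20 + P)*(P + (34 + 2*P²)) = (20 + P)*(34 + P + 2*P²))
j(h)*(-4982) = (680 + 2*(-15)³ + 41*(-15)² + 54*(-15))*(-4982) = (680 + 2*(-3375) + 41*225 - 810)*(-4982) = (680 - 6750 + 9225 - 810)*(-4982) = 2345*(-4982) = -11682790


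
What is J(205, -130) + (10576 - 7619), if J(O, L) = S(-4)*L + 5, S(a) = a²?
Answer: 882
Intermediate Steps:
J(O, L) = 5 + 16*L (J(O, L) = (-4)²*L + 5 = 16*L + 5 = 5 + 16*L)
J(205, -130) + (10576 - 7619) = (5 + 16*(-130)) + (10576 - 7619) = (5 - 2080) + 2957 = -2075 + 2957 = 882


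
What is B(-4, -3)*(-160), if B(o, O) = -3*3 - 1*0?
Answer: 1440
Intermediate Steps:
B(o, O) = -9 (B(o, O) = -9 + 0 = -9)
B(-4, -3)*(-160) = -9*(-160) = 1440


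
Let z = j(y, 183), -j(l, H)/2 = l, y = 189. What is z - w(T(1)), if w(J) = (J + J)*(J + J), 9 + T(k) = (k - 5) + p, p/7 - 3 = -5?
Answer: -3294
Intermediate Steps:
p = -14 (p = 21 + 7*(-5) = 21 - 35 = -14)
j(l, H) = -2*l
T(k) = -28 + k (T(k) = -9 + ((k - 5) - 14) = -9 + ((-5 + k) - 14) = -9 + (-19 + k) = -28 + k)
z = -378 (z = -2*189 = -378)
w(J) = 4*J² (w(J) = (2*J)*(2*J) = 4*J²)
z - w(T(1)) = -378 - 4*(-28 + 1)² = -378 - 4*(-27)² = -378 - 4*729 = -378 - 1*2916 = -378 - 2916 = -3294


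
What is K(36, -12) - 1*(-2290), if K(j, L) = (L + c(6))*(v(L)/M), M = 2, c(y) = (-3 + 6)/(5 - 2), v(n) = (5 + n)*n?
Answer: 1828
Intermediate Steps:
v(n) = n*(5 + n)
c(y) = 1 (c(y) = 3/3 = 3*(⅓) = 1)
K(j, L) = L*(1 + L)*(5 + L)/2 (K(j, L) = (L + 1)*((L*(5 + L))/2) = (1 + L)*((L*(5 + L))*(½)) = (1 + L)*(L*(5 + L)/2) = L*(1 + L)*(5 + L)/2)
K(36, -12) - 1*(-2290) = (½)*(-12)*(1 - 12)*(5 - 12) - 1*(-2290) = (½)*(-12)*(-11)*(-7) + 2290 = -462 + 2290 = 1828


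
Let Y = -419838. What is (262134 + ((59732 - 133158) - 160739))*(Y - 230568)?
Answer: -18191205414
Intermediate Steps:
(262134 + ((59732 - 133158) - 160739))*(Y - 230568) = (262134 + ((59732 - 133158) - 160739))*(-419838 - 230568) = (262134 + (-73426 - 160739))*(-650406) = (262134 - 234165)*(-650406) = 27969*(-650406) = -18191205414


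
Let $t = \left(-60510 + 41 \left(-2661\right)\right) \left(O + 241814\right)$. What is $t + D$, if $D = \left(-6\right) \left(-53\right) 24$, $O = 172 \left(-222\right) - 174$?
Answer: $-34508367984$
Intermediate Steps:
$O = -38358$ ($O = -38184 - 174 = -38358$)
$t = -34508375616$ ($t = \left(-60510 + 41 \left(-2661\right)\right) \left(-38358 + 241814\right) = \left(-60510 - 109101\right) 203456 = \left(-169611\right) 203456 = -34508375616$)
$D = 7632$ ($D = 318 \cdot 24 = 7632$)
$t + D = -34508375616 + 7632 = -34508367984$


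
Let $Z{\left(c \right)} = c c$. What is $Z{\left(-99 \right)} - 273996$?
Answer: $-264195$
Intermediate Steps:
$Z{\left(c \right)} = c^{2}$
$Z{\left(-99 \right)} - 273996 = \left(-99\right)^{2} - 273996 = 9801 - 273996 = -264195$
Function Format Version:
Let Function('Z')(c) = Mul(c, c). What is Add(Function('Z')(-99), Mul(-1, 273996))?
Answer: -264195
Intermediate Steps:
Function('Z')(c) = Pow(c, 2)
Add(Function('Z')(-99), Mul(-1, 273996)) = Add(Pow(-99, 2), Mul(-1, 273996)) = Add(9801, -273996) = -264195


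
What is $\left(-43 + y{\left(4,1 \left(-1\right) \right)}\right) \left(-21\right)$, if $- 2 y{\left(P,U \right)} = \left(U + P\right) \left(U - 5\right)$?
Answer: $714$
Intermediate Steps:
$y{\left(P,U \right)} = - \frac{\left(-5 + U\right) \left(P + U\right)}{2}$ ($y{\left(P,U \right)} = - \frac{\left(U + P\right) \left(U - 5\right)}{2} = - \frac{\left(P + U\right) \left(-5 + U\right)}{2} = - \frac{\left(-5 + U\right) \left(P + U\right)}{2}$)
$\left(-43 + y{\left(4,1 \left(-1\right) \right)}\right) \left(-21\right) = \left(-43 + \left(- \frac{\left(1 \left(-1\right)\right)^{2}}{2} + \frac{5}{2} \cdot 4 + \frac{5 \cdot 1 \left(-1\right)}{2} - 2 \cdot 1 \left(-1\right)\right)\right) \left(-21\right) = \left(-43 + \left(- \frac{\left(-1\right)^{2}}{2} + 10 + \frac{5}{2} \left(-1\right) - 2 \left(-1\right)\right)\right) \left(-21\right) = \left(-43 + \left(\left(- \frac{1}{2}\right) 1 + 10 - \frac{5}{2} + 2\right)\right) \left(-21\right) = \left(-43 + \left(- \frac{1}{2} + 10 - \frac{5}{2} + 2\right)\right) \left(-21\right) = \left(-43 + 9\right) \left(-21\right) = \left(-34\right) \left(-21\right) = 714$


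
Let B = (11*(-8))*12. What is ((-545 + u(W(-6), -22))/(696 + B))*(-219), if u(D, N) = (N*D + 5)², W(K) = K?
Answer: 166294/15 ≈ 11086.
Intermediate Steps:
B = -1056 (B = -88*12 = -1056)
u(D, N) = (5 + D*N)² (u(D, N) = (D*N + 5)² = (5 + D*N)²)
((-545 + u(W(-6), -22))/(696 + B))*(-219) = ((-545 + (5 - 6*(-22))²)/(696 - 1056))*(-219) = ((-545 + (5 + 132)²)/(-360))*(-219) = ((-545 + 137²)*(-1/360))*(-219) = ((-545 + 18769)*(-1/360))*(-219) = (18224*(-1/360))*(-219) = -2278/45*(-219) = 166294/15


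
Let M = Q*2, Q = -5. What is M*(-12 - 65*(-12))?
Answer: -7680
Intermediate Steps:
M = -10 (M = -5*2 = -10)
M*(-12 - 65*(-12)) = -10*(-12 - 65*(-12)) = -10*(-12 + 780) = -10*768 = -7680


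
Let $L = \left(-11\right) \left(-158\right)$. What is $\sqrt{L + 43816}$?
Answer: $\sqrt{45554} \approx 213.43$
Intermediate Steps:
$L = 1738$
$\sqrt{L + 43816} = \sqrt{1738 + 43816} = \sqrt{45554}$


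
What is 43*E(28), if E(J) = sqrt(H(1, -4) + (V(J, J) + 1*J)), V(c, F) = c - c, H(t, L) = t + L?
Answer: 215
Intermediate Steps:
H(t, L) = L + t
V(c, F) = 0
E(J) = sqrt(-3 + J) (E(J) = sqrt((-4 + 1) + (0 + 1*J)) = sqrt(-3 + (0 + J)) = sqrt(-3 + J))
43*E(28) = 43*sqrt(-3 + 28) = 43*sqrt(25) = 43*5 = 215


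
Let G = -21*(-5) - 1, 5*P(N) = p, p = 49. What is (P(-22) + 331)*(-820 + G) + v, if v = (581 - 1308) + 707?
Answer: -1220164/5 ≈ -2.4403e+5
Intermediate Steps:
v = -20 (v = -727 + 707 = -20)
P(N) = 49/5 (P(N) = (⅕)*49 = 49/5)
G = 104 (G = 105 - 1 = 104)
(P(-22) + 331)*(-820 + G) + v = (49/5 + 331)*(-820 + 104) - 20 = (1704/5)*(-716) - 20 = -1220064/5 - 20 = -1220164/5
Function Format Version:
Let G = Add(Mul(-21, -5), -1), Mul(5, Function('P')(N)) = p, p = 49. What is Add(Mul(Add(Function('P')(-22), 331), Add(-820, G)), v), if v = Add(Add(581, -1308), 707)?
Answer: Rational(-1220164, 5) ≈ -2.4403e+5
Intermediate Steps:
v = -20 (v = Add(-727, 707) = -20)
Function('P')(N) = Rational(49, 5) (Function('P')(N) = Mul(Rational(1, 5), 49) = Rational(49, 5))
G = 104 (G = Add(105, -1) = 104)
Add(Mul(Add(Function('P')(-22), 331), Add(-820, G)), v) = Add(Mul(Add(Rational(49, 5), 331), Add(-820, 104)), -20) = Add(Mul(Rational(1704, 5), -716), -20) = Add(Rational(-1220064, 5), -20) = Rational(-1220164, 5)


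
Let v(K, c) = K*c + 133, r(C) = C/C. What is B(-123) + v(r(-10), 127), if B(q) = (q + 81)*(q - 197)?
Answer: 13700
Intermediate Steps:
r(C) = 1
v(K, c) = 133 + K*c
B(q) = (-197 + q)*(81 + q) (B(q) = (81 + q)*(-197 + q) = (-197 + q)*(81 + q))
B(-123) + v(r(-10), 127) = (-15957 + (-123)**2 - 116*(-123)) + (133 + 1*127) = (-15957 + 15129 + 14268) + (133 + 127) = 13440 + 260 = 13700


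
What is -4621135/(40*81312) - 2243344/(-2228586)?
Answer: -33357391911/80538126592 ≈ -0.41418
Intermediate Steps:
-4621135/(40*81312) - 2243344/(-2228586) = -4621135/3252480 - 2243344*(-1/2228586) = -4621135*1/3252480 + 1121672/1114293 = -924227/650496 + 1121672/1114293 = -33357391911/80538126592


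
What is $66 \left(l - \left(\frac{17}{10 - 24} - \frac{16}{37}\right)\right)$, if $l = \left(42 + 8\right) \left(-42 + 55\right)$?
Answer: $\frac{11139249}{259} \approx 43009.0$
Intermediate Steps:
$l = 650$ ($l = 50 \cdot 13 = 650$)
$66 \left(l - \left(\frac{17}{10 - 24} - \frac{16}{37}\right)\right) = 66 \left(650 - \left(\frac{17}{10 - 24} - \frac{16}{37}\right)\right) = 66 \left(650 - \left(\frac{17}{-14} - \frac{16}{37}\right)\right) = 66 \left(650 - \left(17 \left(- \frac{1}{14}\right) - \frac{16}{37}\right)\right) = 66 \left(650 - \left(- \frac{17}{14} - \frac{16}{37}\right)\right) = 66 \left(650 - - \frac{853}{518}\right) = 66 \left(650 + \frac{853}{518}\right) = 66 \cdot \frac{337553}{518} = \frac{11139249}{259}$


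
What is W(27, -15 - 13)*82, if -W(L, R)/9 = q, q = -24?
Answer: 17712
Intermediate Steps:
W(L, R) = 216 (W(L, R) = -9*(-24) = 216)
W(27, -15 - 13)*82 = 216*82 = 17712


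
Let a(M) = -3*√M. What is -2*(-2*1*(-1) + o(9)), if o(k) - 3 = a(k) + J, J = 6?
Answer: -4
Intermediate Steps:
o(k) = 9 - 3*√k (o(k) = 3 + (-3*√k + 6) = 3 + (6 - 3*√k) = 9 - 3*√k)
-2*(-2*1*(-1) + o(9)) = -2*(-2*1*(-1) + (9 - 3*√9)) = -2*(-2*(-1) + (9 - 3*3)) = -2*(2 + (9 - 9)) = -2*(2 + 0) = -2*2 = -4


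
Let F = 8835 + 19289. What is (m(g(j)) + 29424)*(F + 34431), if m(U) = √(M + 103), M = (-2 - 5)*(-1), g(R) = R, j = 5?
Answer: 1840618320 + 62555*√110 ≈ 1.8413e+9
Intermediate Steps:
M = 7 (M = -7*(-1) = 7)
F = 28124
m(U) = √110 (m(U) = √(7 + 103) = √110)
(m(g(j)) + 29424)*(F + 34431) = (√110 + 29424)*(28124 + 34431) = (29424 + √110)*62555 = 1840618320 + 62555*√110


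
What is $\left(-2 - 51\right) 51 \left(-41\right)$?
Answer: $110823$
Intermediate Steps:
$\left(-2 - 51\right) 51 \left(-41\right) = \left(-53\right) 51 \left(-41\right) = \left(-2703\right) \left(-41\right) = 110823$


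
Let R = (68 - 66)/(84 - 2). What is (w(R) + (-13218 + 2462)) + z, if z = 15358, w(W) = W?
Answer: 188683/41 ≈ 4602.0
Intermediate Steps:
R = 1/41 (R = 2/82 = 2*(1/82) = 1/41 ≈ 0.024390)
(w(R) + (-13218 + 2462)) + z = (1/41 + (-13218 + 2462)) + 15358 = (1/41 - 10756) + 15358 = -440995/41 + 15358 = 188683/41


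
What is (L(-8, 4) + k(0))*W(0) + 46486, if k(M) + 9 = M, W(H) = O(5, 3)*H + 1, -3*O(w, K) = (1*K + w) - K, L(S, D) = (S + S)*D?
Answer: 46413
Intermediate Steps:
L(S, D) = 2*D*S (L(S, D) = (2*S)*D = 2*D*S)
O(w, K) = -w/3 (O(w, K) = -((1*K + w) - K)/3 = -((K + w) - K)/3 = -w/3)
W(H) = 1 - 5*H/3 (W(H) = (-⅓*5)*H + 1 = -5*H/3 + 1 = 1 - 5*H/3)
k(M) = -9 + M
(L(-8, 4) + k(0))*W(0) + 46486 = (2*4*(-8) + (-9 + 0))*(1 - 5/3*0) + 46486 = (-64 - 9)*(1 + 0) + 46486 = -73*1 + 46486 = -73 + 46486 = 46413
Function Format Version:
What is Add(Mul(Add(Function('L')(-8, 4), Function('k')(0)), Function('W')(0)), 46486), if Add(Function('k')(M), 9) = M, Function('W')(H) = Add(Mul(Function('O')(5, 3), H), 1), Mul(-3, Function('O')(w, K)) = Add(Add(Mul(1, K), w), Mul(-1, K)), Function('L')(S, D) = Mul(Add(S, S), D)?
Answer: 46413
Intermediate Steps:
Function('L')(S, D) = Mul(2, D, S) (Function('L')(S, D) = Mul(Mul(2, S), D) = Mul(2, D, S))
Function('O')(w, K) = Mul(Rational(-1, 3), w) (Function('O')(w, K) = Mul(Rational(-1, 3), Add(Add(Mul(1, K), w), Mul(-1, K))) = Mul(Rational(-1, 3), Add(Add(K, w), Mul(-1, K))) = Mul(Rational(-1, 3), w))
Function('W')(H) = Add(1, Mul(Rational(-5, 3), H)) (Function('W')(H) = Add(Mul(Mul(Rational(-1, 3), 5), H), 1) = Add(Mul(Rational(-5, 3), H), 1) = Add(1, Mul(Rational(-5, 3), H)))
Function('k')(M) = Add(-9, M)
Add(Mul(Add(Function('L')(-8, 4), Function('k')(0)), Function('W')(0)), 46486) = Add(Mul(Add(Mul(2, 4, -8), Add(-9, 0)), Add(1, Mul(Rational(-5, 3), 0))), 46486) = Add(Mul(Add(-64, -9), Add(1, 0)), 46486) = Add(Mul(-73, 1), 46486) = Add(-73, 46486) = 46413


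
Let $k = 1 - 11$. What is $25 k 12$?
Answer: $-3000$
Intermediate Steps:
$k = -10$
$25 k 12 = 25 \left(-10\right) 12 = \left(-250\right) 12 = -3000$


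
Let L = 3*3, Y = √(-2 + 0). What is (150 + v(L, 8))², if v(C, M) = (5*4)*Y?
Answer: 21700 + 6000*I*√2 ≈ 21700.0 + 8485.3*I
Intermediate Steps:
Y = I*√2 (Y = √(-2) = I*√2 ≈ 1.4142*I)
L = 9
v(C, M) = 20*I*√2 (v(C, M) = (5*4)*(I*√2) = 20*(I*√2) = 20*I*√2)
(150 + v(L, 8))² = (150 + 20*I*√2)²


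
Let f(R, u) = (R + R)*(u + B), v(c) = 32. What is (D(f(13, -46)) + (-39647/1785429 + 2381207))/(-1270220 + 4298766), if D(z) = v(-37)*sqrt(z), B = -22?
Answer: 2125737996578/2703626928117 + 32*I*sqrt(442)/1514273 ≈ 0.78625 + 0.00044428*I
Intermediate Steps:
f(R, u) = 2*R*(-22 + u) (f(R, u) = (R + R)*(u - 22) = (2*R)*(-22 + u) = 2*R*(-22 + u))
D(z) = 32*sqrt(z)
(D(f(13, -46)) + (-39647/1785429 + 2381207))/(-1270220 + 4298766) = (32*sqrt(2*13*(-22 - 46)) + (-39647/1785429 + 2381207))/(-1270220 + 4298766) = (32*sqrt(2*13*(-68)) + (-39647*1/1785429 + 2381207))/3028546 = (32*sqrt(-1768) + (-39647/1785429 + 2381207))*(1/3028546) = (32*(2*I*sqrt(442)) + 4251475993156/1785429)*(1/3028546) = (64*I*sqrt(442) + 4251475993156/1785429)*(1/3028546) = (4251475993156/1785429 + 64*I*sqrt(442))*(1/3028546) = 2125737996578/2703626928117 + 32*I*sqrt(442)/1514273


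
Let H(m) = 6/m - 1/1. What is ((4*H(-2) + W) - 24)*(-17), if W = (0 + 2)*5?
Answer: 510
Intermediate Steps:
W = 10 (W = 2*5 = 10)
H(m) = -1 + 6/m (H(m) = 6/m - 1*1 = 6/m - 1 = -1 + 6/m)
((4*H(-2) + W) - 24)*(-17) = ((4*((6 - 1*(-2))/(-2)) + 10) - 24)*(-17) = ((4*(-(6 + 2)/2) + 10) - 24)*(-17) = ((4*(-1/2*8) + 10) - 24)*(-17) = ((4*(-4) + 10) - 24)*(-17) = ((-16 + 10) - 24)*(-17) = (-6 - 24)*(-17) = -30*(-17) = 510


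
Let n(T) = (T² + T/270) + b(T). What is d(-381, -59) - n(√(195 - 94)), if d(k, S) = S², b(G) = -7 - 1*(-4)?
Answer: 3383 - √101/270 ≈ 3383.0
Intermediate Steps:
b(G) = -3 (b(G) = -7 + 4 = -3)
n(T) = -3 + T² + T/270 (n(T) = (T² + T/270) - 3 = -3 + T² + T/270)
d(-381, -59) - n(√(195 - 94)) = (-59)² - (-3 + (√(195 - 94))² + √(195 - 94)/270) = 3481 - (-3 + (√101)² + √101/270) = 3481 - (-3 + 101 + √101/270) = 3481 - (98 + √101/270) = 3481 + (-98 - √101/270) = 3383 - √101/270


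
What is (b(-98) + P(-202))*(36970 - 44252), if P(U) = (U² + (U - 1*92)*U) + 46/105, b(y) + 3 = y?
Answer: -76530914482/105 ≈ -7.2887e+8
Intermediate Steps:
b(y) = -3 + y
P(U) = 46/105 + U² + U*(-92 + U) (P(U) = (U² + (U - 92)*U) + 46*(1/105) = (U² + (-92 + U)*U) + 46/105 = (U² + U*(-92 + U)) + 46/105 = 46/105 + U² + U*(-92 + U))
(b(-98) + P(-202))*(36970 - 44252) = ((-3 - 98) + (46/105 - 92*(-202) + 2*(-202)²))*(36970 - 44252) = (-101 + (46/105 + 18584 + 2*40804))*(-7282) = (-101 + (46/105 + 18584 + 81608))*(-7282) = (-101 + 10520206/105)*(-7282) = (10509601/105)*(-7282) = -76530914482/105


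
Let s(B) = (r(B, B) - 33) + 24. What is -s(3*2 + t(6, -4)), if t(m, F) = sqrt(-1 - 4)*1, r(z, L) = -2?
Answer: 11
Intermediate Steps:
t(m, F) = I*sqrt(5) (t(m, F) = sqrt(-5)*1 = (I*sqrt(5))*1 = I*sqrt(5))
s(B) = -11 (s(B) = (-2 - 33) + 24 = -35 + 24 = -11)
-s(3*2 + t(6, -4)) = -1*(-11) = 11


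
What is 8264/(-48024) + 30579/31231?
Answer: 151304114/187479693 ≈ 0.80704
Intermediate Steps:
8264/(-48024) + 30579/31231 = 8264*(-1/48024) + 30579*(1/31231) = -1033/6003 + 30579/31231 = 151304114/187479693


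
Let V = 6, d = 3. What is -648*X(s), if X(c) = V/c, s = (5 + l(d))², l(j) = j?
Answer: -243/4 ≈ -60.750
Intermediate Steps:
s = 64 (s = (5 + 3)² = 8² = 64)
X(c) = 6/c
-648*X(s) = -3888/64 = -648*3/32 = -243/4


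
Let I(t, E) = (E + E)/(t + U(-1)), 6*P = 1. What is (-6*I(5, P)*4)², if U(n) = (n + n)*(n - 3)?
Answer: 64/169 ≈ 0.37870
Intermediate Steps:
P = ⅙ (P = (⅙)*1 = ⅙ ≈ 0.16667)
U(n) = 2*n*(-3 + n) (U(n) = (2*n)*(-3 + n) = 2*n*(-3 + n))
I(t, E) = 2*E/(8 + t) (I(t, E) = (E + E)/(t + 2*(-1)*(-3 - 1)) = (2*E)/(t + 2*(-1)*(-4)) = (2*E)/(t + 8) = (2*E)/(8 + t) = 2*E/(8 + t))
(-6*I(5, P)*4)² = (-12/(6*(8 + 5))*4)² = (-12/(6*13)*4)² = (-6*1/39*4)² = (-2/13*4)² = (-8/13)² = 64/169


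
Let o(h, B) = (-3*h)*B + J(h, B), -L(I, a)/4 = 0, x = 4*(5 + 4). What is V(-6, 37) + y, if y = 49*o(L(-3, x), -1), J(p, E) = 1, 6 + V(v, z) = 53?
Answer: 96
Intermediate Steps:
V(v, z) = 47 (V(v, z) = -6 + 53 = 47)
x = 36 (x = 4*9 = 36)
L(I, a) = 0 (L(I, a) = -4*0 = 0)
o(h, B) = 1 - 3*B*h (o(h, B) = (-3*h)*B + 1 = -3*B*h + 1 = 1 - 3*B*h)
y = 49 (y = 49*(1 - 3*(-1)*0) = 49*(1 + 0) = 49*1 = 49)
V(-6, 37) + y = 47 + 49 = 96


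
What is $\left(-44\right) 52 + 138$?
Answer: $-2150$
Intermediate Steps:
$\left(-44\right) 52 + 138 = -2288 + 138 = -2150$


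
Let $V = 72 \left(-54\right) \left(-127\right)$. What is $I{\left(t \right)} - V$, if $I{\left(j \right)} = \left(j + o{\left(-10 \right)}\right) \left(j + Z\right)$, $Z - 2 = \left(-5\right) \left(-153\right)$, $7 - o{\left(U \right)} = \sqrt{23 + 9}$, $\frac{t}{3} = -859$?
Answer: $4157924 + 7240 \sqrt{2} \approx 4.1682 \cdot 10^{6}$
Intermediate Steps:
$t = -2577$ ($t = 3 \left(-859\right) = -2577$)
$V = 493776$ ($V = \left(-3888\right) \left(-127\right) = 493776$)
$o{\left(U \right)} = 7 - 4 \sqrt{2}$ ($o{\left(U \right)} = 7 - \sqrt{23 + 9} = 7 - \sqrt{32} = 7 - 4 \sqrt{2}$)
$Z = 767$ ($Z = 2 - -765 = 2 + 765 = 767$)
$I{\left(j \right)} = \left(767 + j\right) \left(7 + j - 4 \sqrt{2}\right)$ ($I{\left(j \right)} = \left(j + \left(7 - 4 \sqrt{2}\right)\right) \left(j + 767\right) = \left(7 + j - 4 \sqrt{2}\right) \left(767 + j\right) = \left(767 + j\right) \left(7 + j - 4 \sqrt{2}\right)$)
$I{\left(t \right)} - V = \left(5369 + \left(-2577\right)^{2} - 3068 \sqrt{2} + 774 \left(-2577\right) - - 10308 \sqrt{2}\right) - 493776 = \left(5369 + 6640929 - 3068 \sqrt{2} - 1994598 + 10308 \sqrt{2}\right) - 493776 = \left(4651700 + 7240 \sqrt{2}\right) - 493776 = 4157924 + 7240 \sqrt{2}$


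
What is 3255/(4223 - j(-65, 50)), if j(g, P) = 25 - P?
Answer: 1085/1416 ≈ 0.76624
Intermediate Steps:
3255/(4223 - j(-65, 50)) = 3255/(4223 - (25 - 1*50)) = 3255/(4223 - (25 - 50)) = 3255/(4223 - 1*(-25)) = 3255/(4223 + 25) = 3255/4248 = 3255*(1/4248) = 1085/1416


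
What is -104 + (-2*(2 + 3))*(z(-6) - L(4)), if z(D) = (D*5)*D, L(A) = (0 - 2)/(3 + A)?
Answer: -13348/7 ≈ -1906.9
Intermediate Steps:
L(A) = -2/(3 + A)
z(D) = 5*D² (z(D) = (5*D)*D = 5*D²)
-104 + (-2*(2 + 3))*(z(-6) - L(4)) = -104 + (-2*(2 + 3))*(5*(-6)² - (-2)/(3 + 4)) = -104 + (-2*5)*(5*36 - (-2)/7) = -104 - 10*(180 - (-2)/7) = -104 - 10*(180 - 1*(-2/7)) = -104 - 10*(180 + 2/7) = -104 - 10*1262/7 = -104 - 12620/7 = -13348/7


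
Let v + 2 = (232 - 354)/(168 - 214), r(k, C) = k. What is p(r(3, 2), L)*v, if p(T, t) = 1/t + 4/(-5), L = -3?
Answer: -17/23 ≈ -0.73913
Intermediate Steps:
p(T, t) = -⅘ + 1/t (p(T, t) = 1/t + 4*(-⅕) = 1/t - ⅘ = -⅘ + 1/t)
v = 15/23 (v = -2 + (232 - 354)/(168 - 214) = -2 - 122/(-46) = -2 - 122*(-1/46) = -2 + 61/23 = 15/23 ≈ 0.65217)
p(r(3, 2), L)*v = (-⅘ + 1/(-3))*(15/23) = (-⅘ - ⅓)*(15/23) = -17/15*15/23 = -17/23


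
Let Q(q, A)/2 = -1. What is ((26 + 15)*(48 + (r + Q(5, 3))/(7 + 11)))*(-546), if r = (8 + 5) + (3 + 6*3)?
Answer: -3342976/3 ≈ -1.1143e+6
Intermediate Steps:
Q(q, A) = -2 (Q(q, A) = 2*(-1) = -2)
r = 34 (r = 13 + (3 + 18) = 13 + 21 = 34)
((26 + 15)*(48 + (r + Q(5, 3))/(7 + 11)))*(-546) = ((26 + 15)*(48 + (34 - 2)/(7 + 11)))*(-546) = (41*(48 + 32/18))*(-546) = (41*(48 + 32*(1/18)))*(-546) = (41*(48 + 16/9))*(-546) = (41*(448/9))*(-546) = (18368/9)*(-546) = -3342976/3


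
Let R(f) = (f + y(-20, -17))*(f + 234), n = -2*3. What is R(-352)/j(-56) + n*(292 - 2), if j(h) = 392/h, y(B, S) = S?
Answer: -55722/7 ≈ -7960.3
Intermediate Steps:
n = -6
R(f) = (-17 + f)*(234 + f) (R(f) = (f - 17)*(f + 234) = (-17 + f)*(234 + f))
R(-352)/j(-56) + n*(292 - 2) = (-3978 + (-352)² + 217*(-352))/((392/(-56))) - 6*(292 - 2) = (-3978 + 123904 - 76384)/((392*(-1/56))) - 6*290 = 43542/(-7) - 1740 = 43542*(-⅐) - 1740 = -43542/7 - 1740 = -55722/7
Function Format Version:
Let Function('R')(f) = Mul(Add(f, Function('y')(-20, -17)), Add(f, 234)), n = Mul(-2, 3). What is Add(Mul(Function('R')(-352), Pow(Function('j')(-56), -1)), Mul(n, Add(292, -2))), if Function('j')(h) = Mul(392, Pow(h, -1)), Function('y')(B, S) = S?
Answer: Rational(-55722, 7) ≈ -7960.3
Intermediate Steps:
n = -6
Function('R')(f) = Mul(Add(-17, f), Add(234, f)) (Function('R')(f) = Mul(Add(f, -17), Add(f, 234)) = Mul(Add(-17, f), Add(234, f)))
Add(Mul(Function('R')(-352), Pow(Function('j')(-56), -1)), Mul(n, Add(292, -2))) = Add(Mul(Add(-3978, Pow(-352, 2), Mul(217, -352)), Pow(Mul(392, Pow(-56, -1)), -1)), Mul(-6, Add(292, -2))) = Add(Mul(Add(-3978, 123904, -76384), Pow(Mul(392, Rational(-1, 56)), -1)), Mul(-6, 290)) = Add(Mul(43542, Pow(-7, -1)), -1740) = Add(Mul(43542, Rational(-1, 7)), -1740) = Add(Rational(-43542, 7), -1740) = Rational(-55722, 7)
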